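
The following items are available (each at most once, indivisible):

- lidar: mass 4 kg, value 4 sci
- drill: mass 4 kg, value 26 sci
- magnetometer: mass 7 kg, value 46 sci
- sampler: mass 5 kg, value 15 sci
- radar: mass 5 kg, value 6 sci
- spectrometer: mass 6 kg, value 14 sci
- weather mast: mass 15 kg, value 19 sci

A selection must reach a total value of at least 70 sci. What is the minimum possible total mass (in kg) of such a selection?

11

Subsets with value ≥ 70, sorted by total mass:
- drill+magnetometer: mass 11, value 72
- lidar+drill+magnetometer: mass 15, value 76
- drill+magnetometer+sampler: mass 16, value 87
- drill+magnetometer+radar: mass 16, value 78
Minimum mass: 11 kg.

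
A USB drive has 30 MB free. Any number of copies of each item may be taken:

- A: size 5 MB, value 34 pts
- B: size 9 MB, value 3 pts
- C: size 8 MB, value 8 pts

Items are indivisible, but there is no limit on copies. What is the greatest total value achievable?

204 pts

Best value-per-unit is A at 34/5, and filling with it alone uses size 6×5=30. No mix of the others beats 6×34 = 204.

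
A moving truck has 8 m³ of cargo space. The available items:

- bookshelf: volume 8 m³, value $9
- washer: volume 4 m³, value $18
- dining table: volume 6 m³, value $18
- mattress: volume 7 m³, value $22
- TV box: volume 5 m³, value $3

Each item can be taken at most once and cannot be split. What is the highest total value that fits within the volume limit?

$22

Check high-value combinations within 8 m³:
- mattress: volume 7, value 22
- washer: volume 4, value 18
- dining table: volume 6, value 18
- bookshelf: volume 8, value 9
Best: $22.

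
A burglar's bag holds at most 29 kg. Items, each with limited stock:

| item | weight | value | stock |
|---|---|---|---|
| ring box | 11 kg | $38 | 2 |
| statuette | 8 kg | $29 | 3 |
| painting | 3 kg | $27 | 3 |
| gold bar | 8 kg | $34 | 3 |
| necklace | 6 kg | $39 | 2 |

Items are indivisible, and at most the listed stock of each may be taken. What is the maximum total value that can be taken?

$193

Top feasible selections:
- 3×painting + 1×gold bar + 2×necklace: weight 29, value 193
- 1×statuette + 3×painting + 2×necklace: weight 29, value 188
- 1×ring box + 2×painting + 2×necklace: weight 29, value 170
Best: $193.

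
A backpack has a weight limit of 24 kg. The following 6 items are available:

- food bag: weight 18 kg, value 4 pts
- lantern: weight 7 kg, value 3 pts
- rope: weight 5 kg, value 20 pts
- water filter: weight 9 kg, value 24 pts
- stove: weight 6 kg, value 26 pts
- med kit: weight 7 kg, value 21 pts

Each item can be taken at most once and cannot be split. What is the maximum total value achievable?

Check high-value combinations within 24 kg:
- water filter+stove+med kit: weight 9+6+7=22, value 24+26+21=71
- rope+water filter+stove: weight 5+9+6=20, value 20+24+26=70
- rope+stove+med kit: weight 5+6+7=18, value 20+26+21=67
- rope+water filter+med kit: weight 5+9+7=21, value 20+24+21=65
Best: 71 pts.

71 pts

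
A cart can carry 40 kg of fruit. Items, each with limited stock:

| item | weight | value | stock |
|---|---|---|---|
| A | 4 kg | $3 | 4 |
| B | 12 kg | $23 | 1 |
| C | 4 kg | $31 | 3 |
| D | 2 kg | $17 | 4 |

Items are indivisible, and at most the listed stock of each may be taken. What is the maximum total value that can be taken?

Best selections within weight 40 and stock limits:
- 2×A + 1×B + 3×C + 4×D: weight 40, value 190
- 1×A + 1×B + 3×C + 4×D: weight 36, value 187
Best: $190.

$190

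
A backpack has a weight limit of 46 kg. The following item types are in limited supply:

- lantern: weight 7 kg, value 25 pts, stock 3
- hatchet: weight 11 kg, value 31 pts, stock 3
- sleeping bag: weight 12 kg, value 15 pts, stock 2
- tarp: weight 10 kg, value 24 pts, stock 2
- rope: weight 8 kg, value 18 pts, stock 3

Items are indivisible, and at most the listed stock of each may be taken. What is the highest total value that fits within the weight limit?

137 pts

Best selections within weight 46 and stock limits:
- 3×lantern + 2×hatchet: weight 43, value 137
- 2×lantern + 2×hatchet + 1×tarp: weight 46, value 136
Best: 137 pts.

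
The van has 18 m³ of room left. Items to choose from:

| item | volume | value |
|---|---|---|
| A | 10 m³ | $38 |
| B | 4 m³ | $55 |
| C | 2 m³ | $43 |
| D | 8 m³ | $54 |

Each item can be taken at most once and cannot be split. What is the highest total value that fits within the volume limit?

Check high-value combinations within 18 m³:
- B+C+D: volume 4+2+8=14, value 55+43+54=152
- A+B+C: volume 10+4+2=16, value 38+55+43=136
- B+D: volume 4+8=12, value 55+54=109
- B+C: volume 4+2=6, value 55+43=98
Best: $152.

$152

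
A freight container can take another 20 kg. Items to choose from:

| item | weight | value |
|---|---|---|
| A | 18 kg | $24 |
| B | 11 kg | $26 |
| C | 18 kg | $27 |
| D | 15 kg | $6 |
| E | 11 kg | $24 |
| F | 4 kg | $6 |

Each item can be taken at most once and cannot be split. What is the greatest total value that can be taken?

Check high-value combinations within 20 kg:
- B+F: weight 11+4=15, value 26+6=32
- E+F: weight 11+4=15, value 24+6=30
- C: weight 18, value 27
- B: weight 11, value 26
Best: $32.

$32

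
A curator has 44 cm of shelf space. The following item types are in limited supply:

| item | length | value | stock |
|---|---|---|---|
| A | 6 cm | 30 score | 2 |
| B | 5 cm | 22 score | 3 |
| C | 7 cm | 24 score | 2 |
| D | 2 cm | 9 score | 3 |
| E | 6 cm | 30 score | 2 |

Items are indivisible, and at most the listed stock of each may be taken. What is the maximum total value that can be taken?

204 score

Best selections within length 44 and stock limits:
- 2×A + 3×B + 2×D + 2×E: length 43, value 204
- 1×A + 3×B + 1×C + 2×D + 2×E: length 44, value 198
- 2×A + 3×B + 1×C + 2×D + 1×E: length 44, value 198
Best: 204 score.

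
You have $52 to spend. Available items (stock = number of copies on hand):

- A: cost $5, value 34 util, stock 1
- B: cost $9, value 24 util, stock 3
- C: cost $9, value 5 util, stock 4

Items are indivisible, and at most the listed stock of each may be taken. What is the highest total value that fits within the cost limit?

Top feasible selections:
- 1×A + 3×B + 2×C: cost 50, value 116
- 1×A + 3×B + 1×C: cost 41, value 111
- 1×A + 3×B: cost 32, value 106
Best: 116 util.

116 util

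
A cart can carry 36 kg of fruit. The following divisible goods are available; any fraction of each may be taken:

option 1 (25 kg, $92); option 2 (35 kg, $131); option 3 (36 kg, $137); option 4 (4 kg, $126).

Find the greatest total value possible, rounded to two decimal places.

Take in order of value per unit:
- option 4 (126/4 per unit): all 4 → value 126, running total 126.00
- option 3 (137/36 per unit): 32 of 36 → value 32×137/36 = 121.7778, running total 247.78
Total 247.78.

247.78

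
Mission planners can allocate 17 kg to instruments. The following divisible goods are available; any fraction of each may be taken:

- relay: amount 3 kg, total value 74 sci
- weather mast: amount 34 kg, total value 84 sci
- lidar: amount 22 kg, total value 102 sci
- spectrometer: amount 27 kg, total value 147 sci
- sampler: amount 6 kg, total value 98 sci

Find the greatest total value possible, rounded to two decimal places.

Take in order of value per unit:
- relay (74/3 per unit): all 3 → value 74, running total 74.00
- sampler (98/6 per unit): all 6 → value 98, running total 172.00
- spectrometer (147/27 per unit): 8 of 27 → value 8×147/27 = 43.5556, running total 215.56
Total 215.56.

215.56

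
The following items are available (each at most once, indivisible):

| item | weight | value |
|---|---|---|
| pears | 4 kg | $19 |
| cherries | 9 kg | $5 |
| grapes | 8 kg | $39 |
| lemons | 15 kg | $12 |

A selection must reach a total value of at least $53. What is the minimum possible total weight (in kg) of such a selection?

12

Subsets with value ≥ 53, sorted by total weight:
- pears+grapes: weight 12, value 58
- pears+cherries+grapes: weight 21, value 63
- pears+grapes+lemons: weight 27, value 70
Minimum weight: 12 kg.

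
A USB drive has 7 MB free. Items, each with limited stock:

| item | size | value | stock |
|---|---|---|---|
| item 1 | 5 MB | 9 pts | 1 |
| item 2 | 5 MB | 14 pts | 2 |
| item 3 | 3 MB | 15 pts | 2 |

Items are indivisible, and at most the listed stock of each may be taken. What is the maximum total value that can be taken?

Top feasible selections:
- 2×item 3: size 6, value 30
- 1×item 3: size 3, value 15
Best: 30 pts.

30 pts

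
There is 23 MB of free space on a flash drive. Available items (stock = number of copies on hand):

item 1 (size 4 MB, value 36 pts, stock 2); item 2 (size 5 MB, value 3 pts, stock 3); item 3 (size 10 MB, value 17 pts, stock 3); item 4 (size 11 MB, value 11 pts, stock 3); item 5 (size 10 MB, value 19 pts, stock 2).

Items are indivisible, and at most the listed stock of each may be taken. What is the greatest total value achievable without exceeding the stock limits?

94 pts

Best selections within size 23 and stock limits:
- 2×item 1 + 1×item 2 + 1×item 5: size 23, value 94
- 2×item 1 + 1×item 2 + 1×item 3: size 23, value 92
- 2×item 1 + 1×item 5: size 18, value 91
- 2×item 1 + 1×item 3: size 18, value 89
Best: 94 pts.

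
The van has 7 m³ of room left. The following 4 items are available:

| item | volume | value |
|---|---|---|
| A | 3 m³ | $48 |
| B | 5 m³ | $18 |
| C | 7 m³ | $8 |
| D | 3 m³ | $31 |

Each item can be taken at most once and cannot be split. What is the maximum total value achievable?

$79

This is a 0/1 knapsack; check combinations near the capacity.
- A+D: volume 3+3=6, value 48+31=79
- A: volume 3, value 48
- D: volume 3, value 31
- B: volume 5, value 18
Best: $79.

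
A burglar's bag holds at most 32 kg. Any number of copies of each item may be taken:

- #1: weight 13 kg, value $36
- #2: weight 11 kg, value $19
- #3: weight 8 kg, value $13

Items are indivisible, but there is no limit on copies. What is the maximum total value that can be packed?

Best value-per-unit is #1 at 36/13, and filling with it alone uses weight 2×13=26. No mix of the others beats 2×36 = 72.

$72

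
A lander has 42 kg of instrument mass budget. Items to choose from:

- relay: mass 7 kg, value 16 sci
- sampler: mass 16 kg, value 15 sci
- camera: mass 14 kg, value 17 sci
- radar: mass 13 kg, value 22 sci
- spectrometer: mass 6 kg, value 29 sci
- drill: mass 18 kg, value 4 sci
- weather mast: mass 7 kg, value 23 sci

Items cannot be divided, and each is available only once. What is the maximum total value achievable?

91 sci

Check high-value combinations within 42 kg:
- camera+radar+spectrometer+weather mast: mass 14+13+6+7=40, value 17+22+29+23=91
- relay+radar+spectrometer+weather mast: mass 7+13+6+7=33, value 16+22+29+23=90
- sampler+radar+spectrometer+weather mast: mass 16+13+6+7=42, value 15+22+29+23=89
- relay+camera+spectrometer+weather mast: mass 7+14+6+7=34, value 16+17+29+23=85
- relay+camera+radar+spectrometer: mass 7+14+13+6=40, value 16+17+22+29=84
Best: 91 sci.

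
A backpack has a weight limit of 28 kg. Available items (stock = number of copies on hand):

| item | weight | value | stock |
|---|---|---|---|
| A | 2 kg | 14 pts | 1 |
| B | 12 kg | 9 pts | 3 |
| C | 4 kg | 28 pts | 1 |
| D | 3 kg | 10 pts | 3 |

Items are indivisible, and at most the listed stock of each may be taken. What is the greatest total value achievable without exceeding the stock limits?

Top feasible selections:
- 1×A + 1×B + 1×C + 3×D: weight 27, value 81
- 1×A + 1×C + 3×D: weight 15, value 72
Best: 81 pts.

81 pts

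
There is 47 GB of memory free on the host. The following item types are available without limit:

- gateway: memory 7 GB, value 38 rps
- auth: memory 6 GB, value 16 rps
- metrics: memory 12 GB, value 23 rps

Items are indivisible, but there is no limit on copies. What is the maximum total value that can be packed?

Best value-per-unit is gateway at 38/7, and filling with it alone uses memory 6×7=42. No mix of the others beats 6×38 = 228.

228 rps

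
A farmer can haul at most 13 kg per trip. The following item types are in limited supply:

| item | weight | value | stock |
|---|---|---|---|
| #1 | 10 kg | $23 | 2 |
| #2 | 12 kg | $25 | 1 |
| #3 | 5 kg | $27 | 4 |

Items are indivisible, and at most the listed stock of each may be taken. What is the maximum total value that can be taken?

Best selections within weight 13 and stock limits:
- 2×#3: weight 10, value 54
- 1×#3: weight 5, value 27
Best: $54.

$54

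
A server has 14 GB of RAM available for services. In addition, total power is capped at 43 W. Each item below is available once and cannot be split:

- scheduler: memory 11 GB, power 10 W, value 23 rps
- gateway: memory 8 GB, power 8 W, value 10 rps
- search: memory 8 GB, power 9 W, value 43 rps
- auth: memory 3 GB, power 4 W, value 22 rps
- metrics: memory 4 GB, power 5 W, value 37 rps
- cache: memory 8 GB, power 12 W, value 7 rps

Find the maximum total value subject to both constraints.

80 rps

Feasible sets respecting both limits:
- search+metrics: memory 12, power 14, value 80
- search+auth: memory 11, power 13, value 65
- auth+metrics: memory 7, power 9, value 59
Best: 80 rps.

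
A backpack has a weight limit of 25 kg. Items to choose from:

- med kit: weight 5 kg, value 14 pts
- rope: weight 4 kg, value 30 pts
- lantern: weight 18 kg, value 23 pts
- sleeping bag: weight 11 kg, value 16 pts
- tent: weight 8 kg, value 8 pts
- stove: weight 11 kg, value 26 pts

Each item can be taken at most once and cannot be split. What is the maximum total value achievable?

Check high-value combinations within 25 kg:
- med kit+rope+stove: weight 5+4+11=20, value 14+30+26=70
- rope+tent+stove: weight 4+8+11=23, value 30+8+26=64
- med kit+rope+sleeping bag: weight 5+4+11=20, value 14+30+16=60
- rope+stove: weight 4+11=15, value 30+26=56
Best: 70 pts.

70 pts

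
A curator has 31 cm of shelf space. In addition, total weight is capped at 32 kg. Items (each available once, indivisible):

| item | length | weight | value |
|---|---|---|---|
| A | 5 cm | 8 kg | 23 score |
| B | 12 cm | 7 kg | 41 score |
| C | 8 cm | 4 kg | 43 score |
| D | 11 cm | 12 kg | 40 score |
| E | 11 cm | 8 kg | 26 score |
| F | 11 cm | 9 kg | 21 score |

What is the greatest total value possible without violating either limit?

124 score

Feasible sets respecting both limits:
- B+C+D: length 31, weight 23, value 124
- B+C+E: length 31, weight 19, value 110
- C+D+E: length 30, weight 24, value 109
- A+B+C: length 25, weight 19, value 107
Best: 124 score.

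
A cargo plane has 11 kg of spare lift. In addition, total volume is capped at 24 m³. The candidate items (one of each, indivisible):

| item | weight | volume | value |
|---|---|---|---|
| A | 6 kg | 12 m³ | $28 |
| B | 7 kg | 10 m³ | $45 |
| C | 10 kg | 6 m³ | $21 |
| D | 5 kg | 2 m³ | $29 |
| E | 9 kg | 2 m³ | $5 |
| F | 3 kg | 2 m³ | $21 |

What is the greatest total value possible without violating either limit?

Feasible sets respecting both limits:
- B+F: weight 10, volume 12, value 66
- A+D: weight 11, volume 14, value 57
- D+F: weight 8, volume 4, value 50
Best: $66.

$66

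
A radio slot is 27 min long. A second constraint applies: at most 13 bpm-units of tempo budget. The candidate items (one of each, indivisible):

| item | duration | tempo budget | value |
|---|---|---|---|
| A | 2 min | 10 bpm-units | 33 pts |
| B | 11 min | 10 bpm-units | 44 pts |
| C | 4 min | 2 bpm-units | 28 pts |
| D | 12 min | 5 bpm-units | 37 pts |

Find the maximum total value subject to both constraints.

Feasible sets respecting both limits:
- B+C: duration 15, tempo budget 12, value 72
- C+D: duration 16, tempo budget 7, value 65
- A+C: duration 6, tempo budget 12, value 61
Best: 72 pts.

72 pts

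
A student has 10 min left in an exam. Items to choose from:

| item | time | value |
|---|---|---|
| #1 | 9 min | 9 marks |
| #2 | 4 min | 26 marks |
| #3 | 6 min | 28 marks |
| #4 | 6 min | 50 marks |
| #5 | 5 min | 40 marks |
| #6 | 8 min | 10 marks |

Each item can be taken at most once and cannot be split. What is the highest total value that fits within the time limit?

76 marks

Check high-value combinations within 10 min:
- #2+#4: time 4+6=10, value 26+50=76
- #2+#5: time 4+5=9, value 26+40=66
- #2+#3: time 4+6=10, value 26+28=54
Best: 76 marks.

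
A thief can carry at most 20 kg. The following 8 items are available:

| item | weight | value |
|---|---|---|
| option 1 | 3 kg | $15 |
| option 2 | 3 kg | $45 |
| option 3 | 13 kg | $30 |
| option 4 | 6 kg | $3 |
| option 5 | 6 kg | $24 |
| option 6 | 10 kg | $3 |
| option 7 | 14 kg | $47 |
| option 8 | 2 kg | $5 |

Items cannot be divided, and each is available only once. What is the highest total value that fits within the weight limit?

Check high-value combinations within 20 kg:
- option 1+option 2+option 7: weight 3+3+14=20, value 15+45+47=107
- option 2+option 7+option 8: weight 3+14+2=19, value 45+47+5=97
- option 2+option 7: weight 3+14=17, value 45+47=92
- option 1+option 2+option 4+option 5+option 8: weight 3+3+6+6+2=20, value 15+45+3+24+5=92
- option 1+option 2+option 3: weight 3+3+13=19, value 15+45+30=90
Best: $107.

$107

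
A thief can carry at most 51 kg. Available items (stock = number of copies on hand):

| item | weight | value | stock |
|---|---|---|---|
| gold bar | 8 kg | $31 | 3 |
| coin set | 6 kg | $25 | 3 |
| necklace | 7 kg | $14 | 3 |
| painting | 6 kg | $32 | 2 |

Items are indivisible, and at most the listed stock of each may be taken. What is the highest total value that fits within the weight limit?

$207

Best selections within weight 51 and stock limits:
- 3×gold bar + 2×coin set + 2×painting: weight 48, value 207
- 2×gold bar + 3×coin set + 2×painting: weight 46, value 201
- 3×gold bar + 3×coin set + 1×painting: weight 48, value 200
- 3×gold bar + 1×coin set + 1×necklace + 2×painting: weight 49, value 196
Best: $207.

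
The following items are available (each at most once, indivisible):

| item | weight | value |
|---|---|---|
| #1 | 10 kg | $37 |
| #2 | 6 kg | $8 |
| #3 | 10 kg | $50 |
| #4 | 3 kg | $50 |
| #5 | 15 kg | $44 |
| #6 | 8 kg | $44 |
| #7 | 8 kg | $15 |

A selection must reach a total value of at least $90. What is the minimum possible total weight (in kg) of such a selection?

Subsets with value ≥ 90, sorted by total weight:
- #4+#6: weight 11, value 94
- #3+#4: weight 13, value 100
- #2+#4+#6: weight 17, value 102
- #4+#5: weight 18, value 94
Minimum weight: 11 kg.

11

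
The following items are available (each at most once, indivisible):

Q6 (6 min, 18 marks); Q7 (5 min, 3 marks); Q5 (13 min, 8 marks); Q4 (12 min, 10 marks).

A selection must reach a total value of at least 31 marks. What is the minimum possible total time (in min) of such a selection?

23

Subsets with value ≥ 31, sorted by total time:
- Q6+Q7+Q4: time 23, value 31
- Q6+Q5+Q4: time 31, value 36
Minimum time: 23 min.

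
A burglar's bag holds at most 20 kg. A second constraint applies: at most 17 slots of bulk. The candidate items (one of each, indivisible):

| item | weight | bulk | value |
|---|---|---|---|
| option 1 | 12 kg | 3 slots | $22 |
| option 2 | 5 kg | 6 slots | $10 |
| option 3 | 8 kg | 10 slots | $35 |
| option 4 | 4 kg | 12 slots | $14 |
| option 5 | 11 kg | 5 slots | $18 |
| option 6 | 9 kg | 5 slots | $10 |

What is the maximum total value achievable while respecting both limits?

Feasible sets respecting both limits:
- option 1+option 3: weight 20, bulk 13, value 57
- option 3+option 5: weight 19, bulk 15, value 53
- option 2+option 3: weight 13, bulk 16, value 45
Best: $57.

$57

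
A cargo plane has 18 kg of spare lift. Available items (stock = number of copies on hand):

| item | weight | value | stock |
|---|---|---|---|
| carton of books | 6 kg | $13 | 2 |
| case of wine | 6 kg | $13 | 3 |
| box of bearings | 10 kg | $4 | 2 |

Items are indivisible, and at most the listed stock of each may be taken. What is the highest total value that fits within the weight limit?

$39

Top feasible selections:
- 3×case of wine: weight 18, value 39
- 1×carton of books + 2×case of wine: weight 18, value 39
- 2×carton of books + 1×case of wine: weight 18, value 39
Best: $39.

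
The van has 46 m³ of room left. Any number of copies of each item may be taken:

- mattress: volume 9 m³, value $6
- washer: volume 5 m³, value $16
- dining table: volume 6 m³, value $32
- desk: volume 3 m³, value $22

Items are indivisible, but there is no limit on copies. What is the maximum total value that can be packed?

Best value-per-unit is desk at 22/3, and filling with it alone uses volume 15×3=45. No mix of the others beats 15×22 = 330.

$330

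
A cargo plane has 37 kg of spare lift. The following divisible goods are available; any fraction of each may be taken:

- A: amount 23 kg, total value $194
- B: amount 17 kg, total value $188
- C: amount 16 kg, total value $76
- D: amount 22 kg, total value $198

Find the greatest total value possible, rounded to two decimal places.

368.00

Take in order of value per unit:
- B (188/17 per unit): all 17 → value 188, running total 188.00
- D (198/22 per unit): 20 of 22 → value 20×198/22 = 180.0000, running total 368.00
Total 368.00.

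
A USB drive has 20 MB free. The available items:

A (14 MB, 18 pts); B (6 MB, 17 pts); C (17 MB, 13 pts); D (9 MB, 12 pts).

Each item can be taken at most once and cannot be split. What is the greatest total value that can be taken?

35 pts

Check high-value combinations within 20 MB:
- A+B: size 14+6=20, value 18+17=35
- B+D: size 6+9=15, value 17+12=29
- A: size 14, value 18
- B: size 6, value 17
Best: 35 pts.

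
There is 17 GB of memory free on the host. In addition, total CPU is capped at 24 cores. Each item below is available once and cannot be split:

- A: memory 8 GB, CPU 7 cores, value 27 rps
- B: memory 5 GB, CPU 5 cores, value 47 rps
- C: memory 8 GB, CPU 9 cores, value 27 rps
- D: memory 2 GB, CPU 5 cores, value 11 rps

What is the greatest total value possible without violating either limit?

Feasible sets respecting both limits:
- A+B+D: memory 15, CPU 17, value 85
- B+C+D: memory 15, CPU 19, value 85
- A+B: memory 13, CPU 12, value 74
- B+C: memory 13, CPU 14, value 74
Best: 85 rps.

85 rps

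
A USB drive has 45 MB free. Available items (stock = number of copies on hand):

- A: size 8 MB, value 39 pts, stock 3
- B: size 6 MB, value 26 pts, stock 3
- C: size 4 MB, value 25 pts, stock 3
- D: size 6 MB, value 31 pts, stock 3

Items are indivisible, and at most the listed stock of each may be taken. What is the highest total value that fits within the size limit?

Top feasible selections:
- 1×A + 1×B + 3×C + 3×D: size 44, value 233
- 3×A + 2×C + 2×D: size 44, value 229
- 1×A + 2×B + 3×C + 2×D: size 44, value 228
- 3×A + 1×B + 2×C + 1×D: size 44, value 224
Best: 233 pts.

233 pts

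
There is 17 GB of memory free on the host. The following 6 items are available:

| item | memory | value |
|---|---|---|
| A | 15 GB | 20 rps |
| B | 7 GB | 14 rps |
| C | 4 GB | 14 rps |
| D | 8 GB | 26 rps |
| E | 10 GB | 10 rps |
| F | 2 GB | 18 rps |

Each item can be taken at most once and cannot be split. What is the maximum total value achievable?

58 rps

Check high-value combinations within 17 GB:
- C+D+F: memory 4+8+2=14, value 14+26+18=58
- B+D+F: memory 7+8+2=17, value 14+26+18=58
- B+C+F: memory 7+4+2=13, value 14+14+18=46
- D+F: memory 8+2=10, value 26+18=44
Best: 58 rps.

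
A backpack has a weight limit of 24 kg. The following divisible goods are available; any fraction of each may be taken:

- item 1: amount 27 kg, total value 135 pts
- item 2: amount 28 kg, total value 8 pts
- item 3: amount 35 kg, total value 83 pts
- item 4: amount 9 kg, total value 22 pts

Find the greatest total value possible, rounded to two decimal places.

120.00

Take in order of value per unit:
- item 1 (135/27 per unit): 24 of 27 → value 24×135/27 = 120.0000, running total 120.00
Total 120.00.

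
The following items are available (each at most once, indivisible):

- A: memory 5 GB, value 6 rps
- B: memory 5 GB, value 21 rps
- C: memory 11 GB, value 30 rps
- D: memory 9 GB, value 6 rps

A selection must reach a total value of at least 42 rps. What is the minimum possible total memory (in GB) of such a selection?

16

Subsets with value ≥ 42, sorted by total memory:
- B+C: memory 16, value 51
- A+B+C: memory 21, value 57
Minimum memory: 16 GB.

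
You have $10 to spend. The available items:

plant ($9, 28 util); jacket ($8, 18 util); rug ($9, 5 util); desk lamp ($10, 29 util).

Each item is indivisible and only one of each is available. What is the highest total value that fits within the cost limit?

Check high-value combinations within $10:
- desk lamp: cost 10, value 29
- plant: cost 9, value 28
- jacket: cost 8, value 18
Best: 29 util.

29 util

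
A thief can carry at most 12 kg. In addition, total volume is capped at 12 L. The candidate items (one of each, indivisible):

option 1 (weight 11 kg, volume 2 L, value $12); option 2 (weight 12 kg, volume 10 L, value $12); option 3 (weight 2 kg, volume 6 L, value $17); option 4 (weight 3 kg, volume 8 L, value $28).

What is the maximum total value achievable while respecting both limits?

$28

Feasible sets respecting both limits:
- option 4: weight 3, volume 8, value 28
- option 3: weight 2, volume 6, value 17
- option 1: weight 11, volume 2, value 12
Best: $28.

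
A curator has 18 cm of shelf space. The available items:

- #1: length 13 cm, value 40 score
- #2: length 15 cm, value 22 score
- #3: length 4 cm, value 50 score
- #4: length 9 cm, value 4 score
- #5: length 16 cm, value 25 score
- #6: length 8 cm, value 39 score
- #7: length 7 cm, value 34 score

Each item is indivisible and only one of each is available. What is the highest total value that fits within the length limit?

90 score

Check high-value combinations within 18 cm:
- #1+#3: length 13+4=17, value 40+50=90
- #3+#6: length 4+8=12, value 50+39=89
- #3+#7: length 4+7=11, value 50+34=84
- #6+#7: length 8+7=15, value 39+34=73
- #3+#4: length 4+9=13, value 50+4=54
Best: 90 score.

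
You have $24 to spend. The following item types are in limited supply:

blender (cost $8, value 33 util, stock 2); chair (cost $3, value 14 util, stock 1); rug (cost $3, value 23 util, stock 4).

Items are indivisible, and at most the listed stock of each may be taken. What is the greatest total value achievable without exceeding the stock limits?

139 util

Top feasible selections:
- 1×blender + 1×chair + 4×rug: cost 23, value 139
- 1×blender + 4×rug: cost 20, value 125
- 1×blender + 1×chair + 3×rug: cost 20, value 116
- 2×blender + 2×rug: cost 22, value 112
Best: 139 util.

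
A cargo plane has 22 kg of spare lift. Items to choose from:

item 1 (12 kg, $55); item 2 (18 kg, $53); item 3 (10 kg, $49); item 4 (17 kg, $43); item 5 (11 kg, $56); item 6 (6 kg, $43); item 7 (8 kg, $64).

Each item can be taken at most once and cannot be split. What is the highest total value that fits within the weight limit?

Check high-value combinations within 22 kg:
- item 5+item 7: weight 11+8=19, value 56+64=120
- item 1+item 7: weight 12+8=20, value 55+64=119
- item 3+item 7: weight 10+8=18, value 49+64=113
Best: $120.

$120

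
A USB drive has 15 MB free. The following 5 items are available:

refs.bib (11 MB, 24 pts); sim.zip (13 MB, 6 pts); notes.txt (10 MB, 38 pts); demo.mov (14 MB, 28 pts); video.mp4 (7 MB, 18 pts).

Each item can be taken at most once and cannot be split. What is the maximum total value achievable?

Check high-value combinations within 15 MB:
- notes.txt: size 10, value 38
- demo.mov: size 14, value 28
- refs.bib: size 11, value 24
- video.mp4: size 7, value 18
Best: 38 pts.

38 pts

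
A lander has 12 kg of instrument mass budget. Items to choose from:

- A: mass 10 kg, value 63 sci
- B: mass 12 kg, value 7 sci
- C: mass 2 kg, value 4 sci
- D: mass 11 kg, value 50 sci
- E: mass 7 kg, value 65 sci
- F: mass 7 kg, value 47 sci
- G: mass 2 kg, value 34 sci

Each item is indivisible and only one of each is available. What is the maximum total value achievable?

103 sci

Check high-value combinations within 12 kg:
- C+E+G: mass 2+7+2=11, value 4+65+34=103
- E+G: mass 7+2=9, value 65+34=99
- A+G: mass 10+2=12, value 63+34=97
- C+F+G: mass 2+7+2=11, value 4+47+34=85
- F+G: mass 7+2=9, value 47+34=81
Best: 103 sci.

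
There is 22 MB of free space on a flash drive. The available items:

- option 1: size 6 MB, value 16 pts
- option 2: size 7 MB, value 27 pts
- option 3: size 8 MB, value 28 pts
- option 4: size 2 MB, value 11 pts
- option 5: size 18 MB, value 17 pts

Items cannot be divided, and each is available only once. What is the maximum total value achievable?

71 pts

Check high-value combinations within 22 MB:
- option 1+option 2+option 3: size 6+7+8=21, value 16+27+28=71
- option 2+option 3+option 4: size 7+8+2=17, value 27+28+11=66
- option 2+option 3: size 7+8=15, value 27+28=55
- option 1+option 3+option 4: size 6+8+2=16, value 16+28+11=55
Best: 71 pts.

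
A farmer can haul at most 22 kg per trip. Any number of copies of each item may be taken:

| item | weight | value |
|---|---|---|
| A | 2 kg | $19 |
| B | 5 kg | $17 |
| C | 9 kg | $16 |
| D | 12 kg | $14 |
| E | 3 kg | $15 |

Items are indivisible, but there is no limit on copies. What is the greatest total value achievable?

Best value-per-unit is A at 19/2, and filling with it alone uses weight 11×2=22. No mix of the others beats 11×19 = 209.

$209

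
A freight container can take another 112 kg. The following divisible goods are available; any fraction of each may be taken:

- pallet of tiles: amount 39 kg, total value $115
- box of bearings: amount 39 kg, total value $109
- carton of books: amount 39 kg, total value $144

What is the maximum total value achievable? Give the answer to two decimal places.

Take in order of value per unit:
- carton of books (144/39 per unit): all 39 → value 144, running total 144.00
- pallet of tiles (115/39 per unit): all 39 → value 115, running total 259.00
- box of bearings (109/39 per unit): 34 of 39 → value 34×109/39 = 95.0256, running total 354.03
Total 354.03.

354.03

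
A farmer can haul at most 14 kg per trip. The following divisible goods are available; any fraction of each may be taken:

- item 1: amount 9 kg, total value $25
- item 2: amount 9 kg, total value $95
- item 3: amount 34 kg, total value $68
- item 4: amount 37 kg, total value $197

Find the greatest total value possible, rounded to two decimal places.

Take in order of value per unit:
- item 2 (95/9 per unit): all 9 → value 95, running total 95.00
- item 4 (197/37 per unit): 5 of 37 → value 5×197/37 = 26.6216, running total 121.62
Total 121.62.

121.62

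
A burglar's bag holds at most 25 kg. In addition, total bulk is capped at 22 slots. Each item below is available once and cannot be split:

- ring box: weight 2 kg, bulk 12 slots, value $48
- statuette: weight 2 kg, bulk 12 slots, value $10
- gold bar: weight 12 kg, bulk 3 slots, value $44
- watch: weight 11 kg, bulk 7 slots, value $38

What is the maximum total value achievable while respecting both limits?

Feasible sets respecting both limits:
- ring box+gold bar+watch: weight 25, bulk 22, value 130
- ring box+gold bar: weight 14, bulk 15, value 92
- statuette+gold bar+watch: weight 25, bulk 22, value 92
Best: $130.

$130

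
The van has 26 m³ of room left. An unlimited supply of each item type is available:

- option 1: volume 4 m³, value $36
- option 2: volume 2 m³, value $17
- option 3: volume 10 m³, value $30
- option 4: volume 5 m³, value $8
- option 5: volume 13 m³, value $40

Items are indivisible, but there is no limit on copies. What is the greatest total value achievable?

$233

Best value-per-unit is option 1 at 36/4; filling with it alone gives 6×36 = 216.
Optimal mix: 6×option 1 + 1×option 2 → volume 26, value 233.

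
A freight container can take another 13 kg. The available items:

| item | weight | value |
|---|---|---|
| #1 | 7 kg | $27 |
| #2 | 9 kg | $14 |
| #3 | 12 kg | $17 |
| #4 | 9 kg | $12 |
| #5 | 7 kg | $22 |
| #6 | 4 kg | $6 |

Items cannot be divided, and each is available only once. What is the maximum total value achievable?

Check high-value combinations within 13 kg:
- #1+#6: weight 7+4=11, value 27+6=33
- #5+#6: weight 7+4=11, value 22+6=28
- #1: weight 7, value 27
- #5: weight 7, value 22
Best: $33.

$33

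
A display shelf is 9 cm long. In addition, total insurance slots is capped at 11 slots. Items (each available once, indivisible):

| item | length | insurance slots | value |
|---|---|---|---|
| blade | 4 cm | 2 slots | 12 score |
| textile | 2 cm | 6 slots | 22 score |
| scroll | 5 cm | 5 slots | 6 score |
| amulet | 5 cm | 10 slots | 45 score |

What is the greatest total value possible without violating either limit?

45 score

Feasible sets respecting both limits:
- amulet: length 5, insurance slots 10, value 45
- blade+textile: length 6, insurance slots 8, value 34
- textile+scroll: length 7, insurance slots 11, value 28
Best: 45 score.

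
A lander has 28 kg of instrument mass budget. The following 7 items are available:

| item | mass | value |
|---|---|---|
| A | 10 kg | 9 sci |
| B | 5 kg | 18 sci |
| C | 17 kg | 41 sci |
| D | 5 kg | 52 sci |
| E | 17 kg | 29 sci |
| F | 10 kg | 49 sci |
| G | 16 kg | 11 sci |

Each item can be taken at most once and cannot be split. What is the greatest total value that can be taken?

119 sci

Check high-value combinations within 28 kg:
- B+D+F: mass 5+5+10=20, value 18+52+49=119
- B+C+D: mass 5+17+5=27, value 18+41+52=111
- A+D+F: mass 10+5+10=25, value 9+52+49=110
Best: 119 sci.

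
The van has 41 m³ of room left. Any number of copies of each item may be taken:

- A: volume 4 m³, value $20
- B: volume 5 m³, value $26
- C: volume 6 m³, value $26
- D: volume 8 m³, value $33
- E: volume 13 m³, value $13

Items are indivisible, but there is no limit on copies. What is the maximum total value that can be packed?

$210

Best value-per-unit is B at 26/5; filling with it alone gives 8×26 = 208.
Optimal mix: 4×A + 5×B → volume 41, value 210.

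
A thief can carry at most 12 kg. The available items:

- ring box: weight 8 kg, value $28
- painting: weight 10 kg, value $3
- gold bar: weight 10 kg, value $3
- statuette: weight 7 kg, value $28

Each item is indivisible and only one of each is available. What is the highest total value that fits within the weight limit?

Check high-value combinations within 12 kg:
- statuette: weight 7, value 28
- ring box: weight 8, value 28
- painting: weight 10, value 3
- gold bar: weight 10, value 3
Best: $28.

$28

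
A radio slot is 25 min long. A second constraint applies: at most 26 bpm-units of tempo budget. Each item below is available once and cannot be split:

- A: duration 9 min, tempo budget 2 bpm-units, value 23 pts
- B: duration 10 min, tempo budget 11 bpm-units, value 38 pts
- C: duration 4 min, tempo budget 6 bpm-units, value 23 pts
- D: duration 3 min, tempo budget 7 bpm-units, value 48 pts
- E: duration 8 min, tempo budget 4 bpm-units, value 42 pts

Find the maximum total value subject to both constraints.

136 pts

Feasible sets respecting both limits:
- A+C+D+E: duration 24, tempo budget 19, value 136
- B+D+E: duration 21, tempo budget 22, value 128
- A+D+E: duration 20, tempo budget 13, value 113
Best: 136 pts.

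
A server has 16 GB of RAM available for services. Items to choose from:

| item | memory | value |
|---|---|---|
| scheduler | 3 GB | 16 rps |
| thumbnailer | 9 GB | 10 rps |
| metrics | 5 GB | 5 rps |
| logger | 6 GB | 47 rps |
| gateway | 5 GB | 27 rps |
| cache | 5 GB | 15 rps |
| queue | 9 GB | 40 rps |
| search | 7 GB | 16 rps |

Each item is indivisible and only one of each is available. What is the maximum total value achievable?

90 rps

Check high-value combinations within 16 GB:
- scheduler+logger+gateway: memory 3+6+5=14, value 16+47+27=90
- logger+gateway+cache: memory 6+5+5=16, value 47+27+15=89
- logger+queue: memory 6+9=15, value 47+40=87
- metrics+logger+gateway: memory 5+6+5=16, value 5+47+27=79
- scheduler+logger+search: memory 3+6+7=16, value 16+47+16=79
Best: 90 rps.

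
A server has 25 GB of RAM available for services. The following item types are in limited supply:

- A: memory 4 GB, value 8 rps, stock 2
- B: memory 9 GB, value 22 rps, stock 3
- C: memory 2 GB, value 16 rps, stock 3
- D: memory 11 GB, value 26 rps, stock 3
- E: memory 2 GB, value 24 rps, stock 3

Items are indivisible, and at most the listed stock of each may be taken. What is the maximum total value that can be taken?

Top feasible selections:
- 1×A + 1×B + 3×C + 3×E: memory 25, value 150
- 3×C + 1×D + 3×E: memory 23, value 146
- 1×B + 3×C + 3×E: memory 21, value 142
- 1×A + 2×C + 1×D + 3×E: memory 25, value 138
Best: 150 rps.

150 rps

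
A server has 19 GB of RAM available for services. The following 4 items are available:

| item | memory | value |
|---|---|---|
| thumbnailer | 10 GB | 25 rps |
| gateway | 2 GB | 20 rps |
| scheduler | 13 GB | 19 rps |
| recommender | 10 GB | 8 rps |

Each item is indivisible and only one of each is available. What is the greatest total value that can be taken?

45 rps

Check high-value combinations within 19 GB:
- thumbnailer+gateway: memory 10+2=12, value 25+20=45
- gateway+scheduler: memory 2+13=15, value 20+19=39
- gateway+recommender: memory 2+10=12, value 20+8=28
- thumbnailer: memory 10, value 25
- gateway: memory 2, value 20
Best: 45 rps.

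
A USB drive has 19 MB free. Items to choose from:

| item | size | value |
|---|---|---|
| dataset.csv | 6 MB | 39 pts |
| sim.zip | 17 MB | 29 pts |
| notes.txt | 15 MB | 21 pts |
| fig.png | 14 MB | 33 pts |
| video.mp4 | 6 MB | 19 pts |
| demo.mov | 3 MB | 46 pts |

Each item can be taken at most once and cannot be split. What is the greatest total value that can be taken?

Check high-value combinations within 19 MB:
- dataset.csv+video.mp4+demo.mov: size 6+6+3=15, value 39+19+46=104
- dataset.csv+demo.mov: size 6+3=9, value 39+46=85
- fig.png+demo.mov: size 14+3=17, value 33+46=79
- notes.txt+demo.mov: size 15+3=18, value 21+46=67
- video.mp4+demo.mov: size 6+3=9, value 19+46=65
Best: 104 pts.

104 pts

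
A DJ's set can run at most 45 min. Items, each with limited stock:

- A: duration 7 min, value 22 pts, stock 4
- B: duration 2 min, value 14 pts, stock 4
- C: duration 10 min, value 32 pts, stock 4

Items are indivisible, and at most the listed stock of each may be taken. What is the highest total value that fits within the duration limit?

Best selections within duration 45 and stock limits:
- 1×A + 4×B + 3×C: duration 45, value 174
- 2×A + 4×B + 2×C: duration 42, value 164
- 4×A + 3×B + 1×C: duration 44, value 162
- 1×A + 3×B + 3×C: duration 43, value 160
Best: 174 pts.

174 pts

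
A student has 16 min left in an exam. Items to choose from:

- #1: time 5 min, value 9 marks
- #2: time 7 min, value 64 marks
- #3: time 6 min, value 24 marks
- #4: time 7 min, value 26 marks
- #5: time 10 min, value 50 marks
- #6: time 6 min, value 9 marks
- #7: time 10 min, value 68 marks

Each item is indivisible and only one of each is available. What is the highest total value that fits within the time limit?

92 marks

Check high-value combinations within 16 min:
- #3+#7: time 6+10=16, value 24+68=92
- #2+#4: time 7+7=14, value 64+26=90
- #2+#3: time 7+6=13, value 64+24=88
- #1+#7: time 5+10=15, value 9+68=77
- #6+#7: time 6+10=16, value 9+68=77
Best: 92 marks.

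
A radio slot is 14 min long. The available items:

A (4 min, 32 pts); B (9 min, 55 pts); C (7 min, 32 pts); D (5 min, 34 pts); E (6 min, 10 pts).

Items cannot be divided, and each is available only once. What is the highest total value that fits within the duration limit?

89 pts

Check high-value combinations within 14 min:
- B+D: duration 9+5=14, value 55+34=89
- A+B: duration 4+9=13, value 32+55=87
- A+D: duration 4+5=9, value 32+34=66
Best: 89 pts.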